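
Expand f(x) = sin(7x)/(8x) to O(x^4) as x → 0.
7/8 - 343*x**2/48 + O(x**4)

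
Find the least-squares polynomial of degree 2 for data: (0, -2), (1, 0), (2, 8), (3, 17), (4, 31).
-78/35 + (81/70)x + (25/14)x²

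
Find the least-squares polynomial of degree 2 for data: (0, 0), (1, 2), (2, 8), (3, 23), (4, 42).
1/7 + (-25/14)x + (43/14)x²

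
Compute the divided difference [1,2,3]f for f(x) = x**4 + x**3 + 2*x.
31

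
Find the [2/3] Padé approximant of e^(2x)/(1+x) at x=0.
(2*x**2/5 + x + 1)/(4*x**3/15 - 3*x**2/5 + 1)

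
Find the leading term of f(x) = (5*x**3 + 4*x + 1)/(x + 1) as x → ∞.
5*x**2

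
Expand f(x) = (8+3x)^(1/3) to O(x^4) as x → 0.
2 + x/4 - x**2/32 + 5*x**3/768 + O(x**4)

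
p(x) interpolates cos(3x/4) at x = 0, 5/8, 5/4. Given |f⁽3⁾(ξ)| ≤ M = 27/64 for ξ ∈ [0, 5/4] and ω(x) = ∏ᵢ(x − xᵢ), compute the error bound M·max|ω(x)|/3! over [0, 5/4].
125*sqrt(3)/32768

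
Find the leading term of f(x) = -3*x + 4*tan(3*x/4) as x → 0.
9*x**3/16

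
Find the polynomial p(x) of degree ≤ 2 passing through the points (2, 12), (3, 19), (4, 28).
x**2 + 2*x + 4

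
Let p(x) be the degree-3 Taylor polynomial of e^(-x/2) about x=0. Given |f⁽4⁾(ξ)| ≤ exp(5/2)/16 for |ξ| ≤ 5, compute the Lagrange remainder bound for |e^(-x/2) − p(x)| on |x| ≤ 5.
625*exp(5/2)/384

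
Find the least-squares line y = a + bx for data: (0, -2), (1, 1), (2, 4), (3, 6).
a = -9/5, b = 27/10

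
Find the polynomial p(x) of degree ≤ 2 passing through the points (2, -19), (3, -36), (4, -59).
-3*x**2 - 2*x - 3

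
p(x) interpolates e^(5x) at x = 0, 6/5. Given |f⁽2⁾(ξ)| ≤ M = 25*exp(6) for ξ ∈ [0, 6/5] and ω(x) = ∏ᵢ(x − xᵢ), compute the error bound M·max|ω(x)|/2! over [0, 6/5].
9*exp(6)/2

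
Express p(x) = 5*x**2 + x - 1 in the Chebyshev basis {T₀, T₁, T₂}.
(3/2)T₀ + T₁ + (5/2)T₂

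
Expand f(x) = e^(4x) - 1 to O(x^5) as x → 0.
4*x + 8*x**2 + 32*x**3/3 + 32*x**4/3 + O(x**5)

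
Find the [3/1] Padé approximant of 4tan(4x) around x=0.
256*x**3/3 + 16*x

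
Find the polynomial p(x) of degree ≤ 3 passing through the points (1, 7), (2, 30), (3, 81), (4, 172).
2*x**3 + 2*x**2 + 3*x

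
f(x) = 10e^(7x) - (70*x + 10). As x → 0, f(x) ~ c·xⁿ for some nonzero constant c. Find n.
2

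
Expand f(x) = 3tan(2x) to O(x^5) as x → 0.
6*x + 8*x**3 + O(x**5)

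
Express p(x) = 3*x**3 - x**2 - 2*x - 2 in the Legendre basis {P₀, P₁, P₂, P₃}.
(-7/3)P₀ + (-1/5)P₁ + (-2/3)P₂ + (6/5)P₃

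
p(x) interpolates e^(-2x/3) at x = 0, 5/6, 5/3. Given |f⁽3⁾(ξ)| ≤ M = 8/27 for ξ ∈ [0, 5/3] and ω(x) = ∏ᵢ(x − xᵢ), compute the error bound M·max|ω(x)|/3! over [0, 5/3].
125*sqrt(3)/19683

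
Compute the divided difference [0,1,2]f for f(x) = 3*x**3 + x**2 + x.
10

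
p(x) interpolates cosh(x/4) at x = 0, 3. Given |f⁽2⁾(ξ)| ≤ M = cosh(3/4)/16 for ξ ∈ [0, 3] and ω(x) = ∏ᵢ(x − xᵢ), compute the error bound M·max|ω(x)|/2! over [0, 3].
9*cosh(3/4)/128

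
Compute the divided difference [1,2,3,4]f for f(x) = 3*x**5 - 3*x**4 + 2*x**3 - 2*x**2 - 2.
167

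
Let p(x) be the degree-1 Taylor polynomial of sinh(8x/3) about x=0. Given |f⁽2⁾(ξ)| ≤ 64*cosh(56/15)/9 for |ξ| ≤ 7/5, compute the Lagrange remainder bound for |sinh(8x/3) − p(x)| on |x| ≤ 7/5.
1568*cosh(56/15)/225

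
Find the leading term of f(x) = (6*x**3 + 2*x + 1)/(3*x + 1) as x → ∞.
2*x**2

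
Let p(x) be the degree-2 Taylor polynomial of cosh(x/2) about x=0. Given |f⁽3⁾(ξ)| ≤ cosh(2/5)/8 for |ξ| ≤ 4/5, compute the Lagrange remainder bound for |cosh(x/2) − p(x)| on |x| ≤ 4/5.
4*cosh(2/5)/375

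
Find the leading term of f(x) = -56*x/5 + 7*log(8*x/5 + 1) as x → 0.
-224*x**2/25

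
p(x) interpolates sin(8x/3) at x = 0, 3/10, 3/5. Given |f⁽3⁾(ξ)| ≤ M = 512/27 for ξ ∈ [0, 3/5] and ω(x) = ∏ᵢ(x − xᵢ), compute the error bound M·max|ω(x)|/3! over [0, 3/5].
64*sqrt(3)/3375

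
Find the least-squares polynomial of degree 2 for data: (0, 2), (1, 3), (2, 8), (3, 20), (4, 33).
64/35 + (-67/70)x + (31/14)x²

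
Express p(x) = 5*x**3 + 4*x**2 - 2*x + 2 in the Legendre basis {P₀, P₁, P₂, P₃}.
(10/3)P₀ + P₁ + (8/3)P₂ + (2)P₃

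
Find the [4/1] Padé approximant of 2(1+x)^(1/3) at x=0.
(2*x**4/243 - 16*x**3/405 + 4*x**2/15 + 32*x/15 + 2)/(11*x/15 + 1)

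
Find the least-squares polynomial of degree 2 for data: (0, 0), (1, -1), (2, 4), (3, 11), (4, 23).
-1/5 + (-11/5)x + (2)x²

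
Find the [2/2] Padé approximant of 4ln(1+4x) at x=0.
16*x*(2*x + 1)/(8*x**2/3 + 4*x + 1)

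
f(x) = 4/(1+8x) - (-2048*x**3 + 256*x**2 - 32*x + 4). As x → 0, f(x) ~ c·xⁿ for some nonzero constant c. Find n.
4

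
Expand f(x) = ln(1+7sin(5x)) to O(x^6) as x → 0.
35*x - 1225*x**2/2 + 84875*x**3/6 - 4440625*x**4/12 + 247821875*x**5/24 + O(x**6)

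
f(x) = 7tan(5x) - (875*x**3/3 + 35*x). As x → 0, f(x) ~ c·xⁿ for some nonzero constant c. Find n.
5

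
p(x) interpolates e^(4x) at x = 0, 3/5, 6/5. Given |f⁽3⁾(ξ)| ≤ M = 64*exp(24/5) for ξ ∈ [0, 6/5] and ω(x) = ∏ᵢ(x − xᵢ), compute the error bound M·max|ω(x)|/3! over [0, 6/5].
64*sqrt(3)*exp(24/5)/125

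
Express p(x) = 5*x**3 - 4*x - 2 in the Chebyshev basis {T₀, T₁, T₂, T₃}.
(-2)T₀ + (-1/4)T₁ + (5/4)T₃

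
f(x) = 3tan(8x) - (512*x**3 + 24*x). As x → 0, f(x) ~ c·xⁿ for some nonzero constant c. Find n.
5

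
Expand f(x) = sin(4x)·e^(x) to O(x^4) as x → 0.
4*x + 4*x**2 - 26*x**3/3 + O(x**4)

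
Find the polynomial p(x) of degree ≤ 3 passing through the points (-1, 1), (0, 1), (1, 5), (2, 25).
2*x**3 + 2*x**2 + 1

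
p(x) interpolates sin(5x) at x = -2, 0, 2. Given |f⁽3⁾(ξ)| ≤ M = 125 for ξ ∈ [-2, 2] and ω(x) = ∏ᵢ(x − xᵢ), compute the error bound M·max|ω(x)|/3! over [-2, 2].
1000*sqrt(3)/27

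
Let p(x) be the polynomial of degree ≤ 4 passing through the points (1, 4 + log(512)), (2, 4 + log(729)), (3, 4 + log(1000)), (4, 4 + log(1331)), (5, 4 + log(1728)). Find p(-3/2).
4 + log(59285549689505892056868344324448208820874232148807968788202283012051522375647232000000000000000000000000000000000000000000000000000000000000000000000000000000000000000000000000000000000000000000000000000000000000000000000000000000000000000000000000000000000000000000000000000000000000000000000000000000000000000000*11**(1/32)*2**(115/128)*3**(113/128)*5**(39/64)/4964270922240166408221004307194249298496206077163764027893898324916734096542073902857075946203322479309131218048907375042182641740738711201260602286732270372571623549738597309279375101742125597215136036079477323249567497014035985854175285265995183679140228471688194057401065078720151908474662955044905024186453601)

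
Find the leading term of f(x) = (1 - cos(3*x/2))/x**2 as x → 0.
9/8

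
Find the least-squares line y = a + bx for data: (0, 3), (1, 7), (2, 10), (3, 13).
a = 33/10, b = 33/10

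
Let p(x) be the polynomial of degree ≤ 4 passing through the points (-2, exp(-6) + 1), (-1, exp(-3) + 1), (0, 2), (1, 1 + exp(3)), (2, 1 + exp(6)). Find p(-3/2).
((-5*exp(6) + 58 + 28*exp(3))*exp(6) + 35 + 140*exp(3))*exp(-6)/128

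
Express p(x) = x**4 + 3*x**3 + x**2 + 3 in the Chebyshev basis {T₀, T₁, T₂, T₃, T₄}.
(31/8)T₀ + (9/4)T₁ + T₂ + (3/4)T₃ + (1/8)T₄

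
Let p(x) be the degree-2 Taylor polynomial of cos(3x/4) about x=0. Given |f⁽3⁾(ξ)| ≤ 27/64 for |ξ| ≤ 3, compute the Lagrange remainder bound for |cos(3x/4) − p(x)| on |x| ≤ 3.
243/128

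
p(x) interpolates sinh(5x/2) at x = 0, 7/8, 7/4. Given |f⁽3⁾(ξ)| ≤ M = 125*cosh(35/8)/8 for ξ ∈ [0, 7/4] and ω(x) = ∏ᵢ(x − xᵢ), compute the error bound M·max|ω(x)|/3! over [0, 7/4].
42875*sqrt(3)*cosh(35/8)/110592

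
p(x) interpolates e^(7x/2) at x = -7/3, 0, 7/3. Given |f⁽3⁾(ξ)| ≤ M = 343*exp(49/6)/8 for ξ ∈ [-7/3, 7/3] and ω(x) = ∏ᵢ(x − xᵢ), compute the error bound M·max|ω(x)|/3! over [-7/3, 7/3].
117649*sqrt(3)*exp(49/6)/5832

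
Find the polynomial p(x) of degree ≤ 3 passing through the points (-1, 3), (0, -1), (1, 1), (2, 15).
x**3 + 3*x**2 - 2*x - 1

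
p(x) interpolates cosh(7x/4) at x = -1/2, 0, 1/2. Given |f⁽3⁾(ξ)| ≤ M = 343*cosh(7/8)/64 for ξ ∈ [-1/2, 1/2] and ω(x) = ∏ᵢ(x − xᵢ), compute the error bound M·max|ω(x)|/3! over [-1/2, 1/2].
343*sqrt(3)*cosh(7/8)/13824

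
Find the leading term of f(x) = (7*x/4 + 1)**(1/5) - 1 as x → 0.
7*x/20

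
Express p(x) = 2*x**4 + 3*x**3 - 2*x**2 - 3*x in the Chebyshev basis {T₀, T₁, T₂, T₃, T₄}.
(-1/4)T₀ + (-3/4)T₁ + (3/4)T₃ + (1/4)T₄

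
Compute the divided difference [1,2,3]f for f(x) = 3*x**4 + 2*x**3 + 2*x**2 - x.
89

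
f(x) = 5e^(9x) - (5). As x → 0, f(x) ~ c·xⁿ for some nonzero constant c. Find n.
1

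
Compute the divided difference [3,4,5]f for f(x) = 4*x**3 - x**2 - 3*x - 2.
47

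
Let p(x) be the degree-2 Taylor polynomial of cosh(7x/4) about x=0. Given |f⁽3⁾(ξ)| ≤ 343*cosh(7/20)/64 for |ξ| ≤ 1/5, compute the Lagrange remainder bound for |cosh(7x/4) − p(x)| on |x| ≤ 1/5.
343*cosh(7/20)/48000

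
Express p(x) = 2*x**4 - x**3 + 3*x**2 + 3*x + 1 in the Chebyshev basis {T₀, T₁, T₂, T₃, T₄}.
(13/4)T₀ + (9/4)T₁ + (5/2)T₂ + (-1/4)T₃ + (1/4)T₄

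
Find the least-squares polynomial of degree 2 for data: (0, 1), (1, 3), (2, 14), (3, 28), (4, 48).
4/7 + (53/70)x + (39/14)x²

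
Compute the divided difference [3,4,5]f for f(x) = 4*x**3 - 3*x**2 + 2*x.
45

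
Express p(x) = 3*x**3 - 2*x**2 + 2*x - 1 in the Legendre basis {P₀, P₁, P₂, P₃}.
(-5/3)P₀ + (19/5)P₁ + (-4/3)P₂ + (6/5)P₃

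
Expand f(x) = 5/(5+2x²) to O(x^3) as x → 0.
1 - 2*x**2/5 + O(x**3)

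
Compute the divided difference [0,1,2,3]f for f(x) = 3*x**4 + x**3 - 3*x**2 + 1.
19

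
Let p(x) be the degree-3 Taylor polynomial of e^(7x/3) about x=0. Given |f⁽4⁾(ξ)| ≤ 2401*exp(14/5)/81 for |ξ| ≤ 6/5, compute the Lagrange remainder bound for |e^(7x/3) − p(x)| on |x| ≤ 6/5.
4802*exp(14/5)/1875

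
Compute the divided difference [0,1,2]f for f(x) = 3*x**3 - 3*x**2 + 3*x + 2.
6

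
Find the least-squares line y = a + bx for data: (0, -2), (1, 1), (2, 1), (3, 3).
a = -3/2, b = 3/2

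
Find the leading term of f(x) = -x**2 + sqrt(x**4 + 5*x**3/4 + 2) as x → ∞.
5*x/8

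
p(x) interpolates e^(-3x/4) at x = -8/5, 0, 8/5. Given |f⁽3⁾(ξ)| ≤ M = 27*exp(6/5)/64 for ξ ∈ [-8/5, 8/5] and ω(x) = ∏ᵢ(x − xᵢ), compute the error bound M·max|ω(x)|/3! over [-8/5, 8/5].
8*sqrt(3)*exp(6/5)/125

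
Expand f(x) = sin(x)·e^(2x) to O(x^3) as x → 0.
x + 2*x**2 + O(x**3)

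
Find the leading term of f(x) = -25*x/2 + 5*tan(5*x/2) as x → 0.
625*x**3/24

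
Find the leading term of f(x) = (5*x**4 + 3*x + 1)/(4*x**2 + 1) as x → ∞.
5*x**2/4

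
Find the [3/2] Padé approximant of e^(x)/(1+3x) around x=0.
(661*x**3/15090 + 2553*x**2/10060 + 1896*x/2515 + 1)/(-7429*x**2/10060 + 6926*x/2515 + 1)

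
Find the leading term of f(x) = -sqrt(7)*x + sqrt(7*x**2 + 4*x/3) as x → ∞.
2*sqrt(7)/21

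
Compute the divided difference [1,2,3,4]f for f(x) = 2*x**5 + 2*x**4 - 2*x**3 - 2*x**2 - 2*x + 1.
148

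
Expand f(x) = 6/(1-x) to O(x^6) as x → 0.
6 + 6*x + 6*x**2 + 6*x**3 + 6*x**4 + 6*x**5 + O(x**6)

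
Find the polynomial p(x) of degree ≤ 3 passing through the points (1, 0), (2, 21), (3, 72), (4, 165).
2*x**3 + 3*x**2 - 2*x - 3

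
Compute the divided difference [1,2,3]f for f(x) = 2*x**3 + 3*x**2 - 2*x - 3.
15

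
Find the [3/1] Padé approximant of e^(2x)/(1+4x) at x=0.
(131*x**3/87 + 57*x**2/29 + 117*x/58 + 1)/(233*x/58 + 1)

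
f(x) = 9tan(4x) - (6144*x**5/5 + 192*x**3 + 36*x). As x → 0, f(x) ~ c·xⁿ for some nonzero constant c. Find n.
7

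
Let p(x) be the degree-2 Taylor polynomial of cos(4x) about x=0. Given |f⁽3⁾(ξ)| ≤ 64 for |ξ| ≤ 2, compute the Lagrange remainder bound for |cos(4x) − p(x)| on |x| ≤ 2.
256/3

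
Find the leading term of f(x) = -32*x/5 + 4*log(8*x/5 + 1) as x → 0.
-128*x**2/25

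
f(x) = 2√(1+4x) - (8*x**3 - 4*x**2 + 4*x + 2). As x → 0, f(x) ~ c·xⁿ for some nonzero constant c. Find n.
4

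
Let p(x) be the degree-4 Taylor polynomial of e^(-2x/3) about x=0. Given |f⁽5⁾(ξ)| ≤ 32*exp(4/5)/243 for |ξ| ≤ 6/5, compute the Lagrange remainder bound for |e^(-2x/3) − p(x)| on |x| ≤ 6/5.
128*exp(4/5)/46875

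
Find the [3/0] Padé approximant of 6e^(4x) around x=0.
64*x**3 + 48*x**2 + 24*x + 6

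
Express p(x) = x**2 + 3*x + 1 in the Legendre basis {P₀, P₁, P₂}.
(4/3)P₀ + (3)P₁ + (2/3)P₂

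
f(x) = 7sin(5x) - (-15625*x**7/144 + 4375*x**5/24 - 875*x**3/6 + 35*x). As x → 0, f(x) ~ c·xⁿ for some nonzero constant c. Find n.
9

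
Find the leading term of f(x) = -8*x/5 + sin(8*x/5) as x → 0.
-256*x**3/375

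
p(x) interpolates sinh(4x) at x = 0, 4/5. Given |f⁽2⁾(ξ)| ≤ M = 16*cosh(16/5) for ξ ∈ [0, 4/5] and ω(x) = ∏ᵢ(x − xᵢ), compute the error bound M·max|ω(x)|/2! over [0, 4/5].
32*cosh(16/5)/25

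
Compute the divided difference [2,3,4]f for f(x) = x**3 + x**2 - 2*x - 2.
10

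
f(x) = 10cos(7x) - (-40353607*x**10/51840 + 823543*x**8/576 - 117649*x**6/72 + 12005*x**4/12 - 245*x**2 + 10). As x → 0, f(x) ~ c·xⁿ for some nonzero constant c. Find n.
12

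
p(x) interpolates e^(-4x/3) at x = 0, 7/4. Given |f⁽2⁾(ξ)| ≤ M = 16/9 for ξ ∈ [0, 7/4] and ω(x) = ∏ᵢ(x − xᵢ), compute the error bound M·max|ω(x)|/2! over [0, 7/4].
49/72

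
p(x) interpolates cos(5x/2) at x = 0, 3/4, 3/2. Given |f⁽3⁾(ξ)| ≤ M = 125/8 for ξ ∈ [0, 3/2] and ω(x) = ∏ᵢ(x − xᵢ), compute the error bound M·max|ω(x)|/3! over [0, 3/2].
125*sqrt(3)/512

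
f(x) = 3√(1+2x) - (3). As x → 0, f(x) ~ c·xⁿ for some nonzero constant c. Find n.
1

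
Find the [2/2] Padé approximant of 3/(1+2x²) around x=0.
3/(2*x**2 + 1)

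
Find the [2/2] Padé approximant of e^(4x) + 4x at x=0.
(20*x**2/3 + 8*x + 1)/(1 - 4*x**2/3)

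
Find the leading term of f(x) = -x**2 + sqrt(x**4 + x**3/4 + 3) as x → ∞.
x/8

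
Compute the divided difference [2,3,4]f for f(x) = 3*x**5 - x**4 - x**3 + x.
791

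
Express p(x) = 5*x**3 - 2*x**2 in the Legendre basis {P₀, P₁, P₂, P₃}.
(-2/3)P₀ + (3)P₁ + (-4/3)P₂ + (2)P₃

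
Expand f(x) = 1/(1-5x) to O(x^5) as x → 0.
1 + 5*x + 25*x**2 + 125*x**3 + 625*x**4 + O(x**5)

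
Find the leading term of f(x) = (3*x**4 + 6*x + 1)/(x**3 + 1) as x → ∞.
3*x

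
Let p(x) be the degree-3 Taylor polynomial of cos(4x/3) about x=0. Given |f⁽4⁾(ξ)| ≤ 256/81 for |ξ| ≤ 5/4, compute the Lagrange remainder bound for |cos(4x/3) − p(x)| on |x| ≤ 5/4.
625/1944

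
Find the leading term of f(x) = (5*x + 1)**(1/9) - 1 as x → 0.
5*x/9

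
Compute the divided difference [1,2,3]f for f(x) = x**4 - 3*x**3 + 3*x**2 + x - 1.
10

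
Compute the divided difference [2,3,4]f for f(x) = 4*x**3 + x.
36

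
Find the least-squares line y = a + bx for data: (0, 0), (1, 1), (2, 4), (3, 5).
a = -1/5, b = 9/5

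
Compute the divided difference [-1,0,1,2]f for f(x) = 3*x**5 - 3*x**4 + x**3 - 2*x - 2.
10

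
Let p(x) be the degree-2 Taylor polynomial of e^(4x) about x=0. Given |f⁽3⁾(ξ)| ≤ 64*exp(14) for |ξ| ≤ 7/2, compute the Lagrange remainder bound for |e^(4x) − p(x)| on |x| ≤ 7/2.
1372*exp(14)/3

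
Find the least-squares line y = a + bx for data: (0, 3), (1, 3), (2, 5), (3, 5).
a = 14/5, b = 4/5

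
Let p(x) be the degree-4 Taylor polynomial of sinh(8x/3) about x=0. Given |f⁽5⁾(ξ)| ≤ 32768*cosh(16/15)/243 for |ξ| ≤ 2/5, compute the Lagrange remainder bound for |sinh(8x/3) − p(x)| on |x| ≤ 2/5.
131072*cosh(16/15)/11390625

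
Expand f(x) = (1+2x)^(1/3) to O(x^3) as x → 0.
1 + 2*x/3 - 4*x**2/9 + O(x**3)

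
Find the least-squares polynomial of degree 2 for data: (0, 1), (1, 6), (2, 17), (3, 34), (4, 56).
32/35 + (83/35)x + (20/7)x²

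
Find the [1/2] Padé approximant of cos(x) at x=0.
1/(x**2/2 + 1)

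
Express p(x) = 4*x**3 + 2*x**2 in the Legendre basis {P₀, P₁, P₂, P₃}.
(2/3)P₀ + (12/5)P₁ + (4/3)P₂ + (8/5)P₃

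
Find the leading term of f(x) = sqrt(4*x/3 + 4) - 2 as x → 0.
x/3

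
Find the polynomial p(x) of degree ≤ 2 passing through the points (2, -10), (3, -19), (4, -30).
-x**2 - 4*x + 2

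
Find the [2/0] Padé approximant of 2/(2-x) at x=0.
x**2/4 + x/2 + 1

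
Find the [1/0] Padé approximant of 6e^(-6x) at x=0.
6 - 36*x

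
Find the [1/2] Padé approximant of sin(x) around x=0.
x/(x**2/6 + 1)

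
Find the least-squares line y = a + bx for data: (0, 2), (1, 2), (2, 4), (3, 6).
a = 7/5, b = 7/5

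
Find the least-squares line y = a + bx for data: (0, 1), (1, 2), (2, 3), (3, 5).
a = 4/5, b = 13/10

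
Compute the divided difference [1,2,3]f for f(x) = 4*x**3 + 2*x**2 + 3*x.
26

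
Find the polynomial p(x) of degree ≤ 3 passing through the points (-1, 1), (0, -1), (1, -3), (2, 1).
x**3 - 3*x - 1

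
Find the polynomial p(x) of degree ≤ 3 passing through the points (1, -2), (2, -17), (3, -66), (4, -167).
-3*x**3 + x**2 + 3*x - 3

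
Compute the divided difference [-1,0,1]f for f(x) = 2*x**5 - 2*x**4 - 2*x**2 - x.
-4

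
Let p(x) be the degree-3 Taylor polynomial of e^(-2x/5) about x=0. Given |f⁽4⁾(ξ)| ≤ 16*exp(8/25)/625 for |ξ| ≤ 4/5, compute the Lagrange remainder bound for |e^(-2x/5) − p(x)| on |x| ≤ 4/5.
512*exp(8/25)/1171875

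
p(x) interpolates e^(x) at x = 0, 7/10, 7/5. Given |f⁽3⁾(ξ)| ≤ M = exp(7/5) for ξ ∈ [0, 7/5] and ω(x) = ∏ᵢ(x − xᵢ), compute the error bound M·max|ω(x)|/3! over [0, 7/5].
343*sqrt(3)*exp(7/5)/27000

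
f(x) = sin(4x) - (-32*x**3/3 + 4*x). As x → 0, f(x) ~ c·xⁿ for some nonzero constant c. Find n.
5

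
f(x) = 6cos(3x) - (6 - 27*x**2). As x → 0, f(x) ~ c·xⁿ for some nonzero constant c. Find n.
4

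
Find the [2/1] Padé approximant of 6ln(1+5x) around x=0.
5*x*(5*x + 6)/(10*x/3 + 1)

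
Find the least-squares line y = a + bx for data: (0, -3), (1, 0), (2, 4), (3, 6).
a = -29/10, b = 31/10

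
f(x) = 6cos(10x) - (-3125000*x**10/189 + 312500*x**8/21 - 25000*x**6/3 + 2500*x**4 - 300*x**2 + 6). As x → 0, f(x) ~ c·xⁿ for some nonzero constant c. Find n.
12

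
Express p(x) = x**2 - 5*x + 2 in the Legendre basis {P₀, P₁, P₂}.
(7/3)P₀ + (-5)P₁ + (2/3)P₂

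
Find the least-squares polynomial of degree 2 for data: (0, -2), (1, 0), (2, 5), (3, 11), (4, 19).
-15/7 + (111/70)x + (13/14)x²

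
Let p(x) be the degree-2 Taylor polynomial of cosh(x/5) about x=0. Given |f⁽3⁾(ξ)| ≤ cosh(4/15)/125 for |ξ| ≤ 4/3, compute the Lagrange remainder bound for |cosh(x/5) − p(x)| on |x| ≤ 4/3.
32*cosh(4/15)/10125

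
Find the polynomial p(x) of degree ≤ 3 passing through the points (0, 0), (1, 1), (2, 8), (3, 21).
3*x**2 - 2*x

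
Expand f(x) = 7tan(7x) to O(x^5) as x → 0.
49*x + 2401*x**3/3 + O(x**5)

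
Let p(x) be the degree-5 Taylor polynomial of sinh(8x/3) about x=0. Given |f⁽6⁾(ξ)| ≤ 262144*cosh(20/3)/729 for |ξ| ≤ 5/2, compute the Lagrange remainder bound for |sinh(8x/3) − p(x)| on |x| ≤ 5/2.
800000*cosh(20/3)/6561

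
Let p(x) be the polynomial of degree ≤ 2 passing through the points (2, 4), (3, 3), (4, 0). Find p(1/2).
7/4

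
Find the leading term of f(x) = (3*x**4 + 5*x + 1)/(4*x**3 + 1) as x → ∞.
3*x/4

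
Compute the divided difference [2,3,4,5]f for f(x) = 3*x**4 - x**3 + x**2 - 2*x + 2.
41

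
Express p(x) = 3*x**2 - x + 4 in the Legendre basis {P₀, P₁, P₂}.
(5)P₀ - P₁ + (2)P₂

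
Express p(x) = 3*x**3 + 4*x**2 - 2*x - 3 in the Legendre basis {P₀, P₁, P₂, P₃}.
(-5/3)P₀ + (-1/5)P₁ + (8/3)P₂ + (6/5)P₃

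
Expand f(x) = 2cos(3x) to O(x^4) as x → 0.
2 - 9*x**2 + O(x**4)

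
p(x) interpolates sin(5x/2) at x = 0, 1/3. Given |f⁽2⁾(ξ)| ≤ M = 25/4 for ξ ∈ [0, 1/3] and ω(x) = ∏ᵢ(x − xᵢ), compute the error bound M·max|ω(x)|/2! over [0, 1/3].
25/288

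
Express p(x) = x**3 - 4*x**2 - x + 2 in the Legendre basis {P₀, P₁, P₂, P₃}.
(2/3)P₀ + (-2/5)P₁ + (-8/3)P₂ + (2/5)P₃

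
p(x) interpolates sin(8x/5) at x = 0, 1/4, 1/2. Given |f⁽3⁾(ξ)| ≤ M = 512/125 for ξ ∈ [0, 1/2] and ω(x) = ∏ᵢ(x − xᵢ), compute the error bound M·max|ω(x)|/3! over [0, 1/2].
8*sqrt(3)/3375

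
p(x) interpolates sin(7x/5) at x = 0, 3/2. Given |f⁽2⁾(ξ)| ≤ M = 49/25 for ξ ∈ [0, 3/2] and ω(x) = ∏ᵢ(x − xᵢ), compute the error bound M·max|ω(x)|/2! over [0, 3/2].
441/800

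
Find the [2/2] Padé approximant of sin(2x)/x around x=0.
(2 - 14*x**2/15)/(x**2/5 + 1)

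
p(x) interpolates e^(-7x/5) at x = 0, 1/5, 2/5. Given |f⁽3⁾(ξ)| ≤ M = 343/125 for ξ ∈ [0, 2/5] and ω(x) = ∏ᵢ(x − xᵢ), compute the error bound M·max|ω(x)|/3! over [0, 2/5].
343*sqrt(3)/421875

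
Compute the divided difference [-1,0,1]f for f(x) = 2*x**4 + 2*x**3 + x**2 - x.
3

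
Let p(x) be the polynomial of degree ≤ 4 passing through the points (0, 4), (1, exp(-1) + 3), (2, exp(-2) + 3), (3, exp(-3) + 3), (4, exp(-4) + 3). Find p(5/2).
(-20*exp(3) - 5 + 60*e + 90*exp(2) + 387*exp(4))*exp(-4)/128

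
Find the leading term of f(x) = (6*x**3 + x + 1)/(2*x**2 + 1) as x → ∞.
3*x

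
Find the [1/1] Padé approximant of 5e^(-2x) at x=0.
(5 - 5*x)/(x + 1)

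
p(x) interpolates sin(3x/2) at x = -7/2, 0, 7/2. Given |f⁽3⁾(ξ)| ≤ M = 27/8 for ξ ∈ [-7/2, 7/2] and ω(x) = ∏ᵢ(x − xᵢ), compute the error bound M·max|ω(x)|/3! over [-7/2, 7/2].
343*sqrt(3)/64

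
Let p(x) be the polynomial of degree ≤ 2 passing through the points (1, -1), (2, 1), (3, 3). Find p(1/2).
-2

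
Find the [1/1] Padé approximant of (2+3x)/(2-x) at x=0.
(3*x/2 + 1)/(1 - x/2)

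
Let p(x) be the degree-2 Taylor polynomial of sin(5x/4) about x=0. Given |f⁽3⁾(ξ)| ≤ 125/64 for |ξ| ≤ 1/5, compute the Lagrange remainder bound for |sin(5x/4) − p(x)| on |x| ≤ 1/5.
1/384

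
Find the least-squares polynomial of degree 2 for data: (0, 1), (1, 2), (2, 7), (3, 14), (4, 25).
33/35 + (-2/7)x + (11/7)x²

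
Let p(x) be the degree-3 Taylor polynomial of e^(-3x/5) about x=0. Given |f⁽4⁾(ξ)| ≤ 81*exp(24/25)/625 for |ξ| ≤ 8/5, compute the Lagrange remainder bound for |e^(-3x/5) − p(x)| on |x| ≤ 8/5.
13824*exp(24/25)/390625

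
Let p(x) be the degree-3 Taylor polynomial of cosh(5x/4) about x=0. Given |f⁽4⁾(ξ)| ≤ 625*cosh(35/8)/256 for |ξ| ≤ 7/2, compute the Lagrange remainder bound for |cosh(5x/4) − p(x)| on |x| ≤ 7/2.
1500625*cosh(35/8)/98304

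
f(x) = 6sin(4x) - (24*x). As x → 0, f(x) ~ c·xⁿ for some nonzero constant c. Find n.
3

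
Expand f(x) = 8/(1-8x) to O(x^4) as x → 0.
8 + 64*x + 512*x**2 + 4096*x**3 + O(x**4)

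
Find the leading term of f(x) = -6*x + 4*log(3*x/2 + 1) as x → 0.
-9*x**2/2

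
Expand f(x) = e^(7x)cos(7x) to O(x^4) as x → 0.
1 + 7*x - 343*x**3/3 + O(x**4)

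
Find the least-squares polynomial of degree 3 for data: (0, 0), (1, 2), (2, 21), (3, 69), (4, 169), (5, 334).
-5/42 + (227/252)x + (-47/42)x² + (103/36)x³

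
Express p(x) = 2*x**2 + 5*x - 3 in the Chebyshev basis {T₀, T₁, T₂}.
(-2)T₀ + (5)T₁ + T₂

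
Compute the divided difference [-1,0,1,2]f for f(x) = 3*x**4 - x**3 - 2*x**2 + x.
5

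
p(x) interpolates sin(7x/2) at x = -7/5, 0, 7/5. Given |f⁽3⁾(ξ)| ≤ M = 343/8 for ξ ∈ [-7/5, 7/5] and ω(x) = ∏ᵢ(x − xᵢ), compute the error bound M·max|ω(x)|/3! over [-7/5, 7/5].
117649*sqrt(3)/27000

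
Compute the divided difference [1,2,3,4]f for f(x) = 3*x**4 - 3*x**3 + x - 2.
27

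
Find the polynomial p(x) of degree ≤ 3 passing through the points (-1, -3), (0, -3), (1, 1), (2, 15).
x**3 + 2*x**2 + x - 3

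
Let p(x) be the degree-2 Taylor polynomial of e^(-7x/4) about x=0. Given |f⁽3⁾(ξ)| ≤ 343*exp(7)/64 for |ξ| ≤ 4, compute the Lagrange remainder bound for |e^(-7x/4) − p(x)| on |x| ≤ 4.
343*exp(7)/6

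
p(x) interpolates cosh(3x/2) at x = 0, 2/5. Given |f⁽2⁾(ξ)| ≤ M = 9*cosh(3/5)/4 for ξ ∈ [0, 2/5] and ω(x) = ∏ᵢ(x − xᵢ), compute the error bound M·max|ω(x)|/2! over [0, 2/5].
9*cosh(3/5)/200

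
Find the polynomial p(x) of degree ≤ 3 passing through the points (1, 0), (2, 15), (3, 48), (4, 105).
x**3 + 3*x**2 - x - 3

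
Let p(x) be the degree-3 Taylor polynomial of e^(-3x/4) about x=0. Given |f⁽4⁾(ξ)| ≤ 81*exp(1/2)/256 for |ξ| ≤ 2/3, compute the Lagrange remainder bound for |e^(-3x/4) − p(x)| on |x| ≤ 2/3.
exp(1/2)/384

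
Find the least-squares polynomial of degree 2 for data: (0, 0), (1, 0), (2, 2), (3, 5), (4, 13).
8/35 + (-123/70)x + (17/14)x²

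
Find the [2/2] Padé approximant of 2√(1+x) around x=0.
(5*x**2/8 + 5*x/2 + 2)/(x**2/16 + 3*x/4 + 1)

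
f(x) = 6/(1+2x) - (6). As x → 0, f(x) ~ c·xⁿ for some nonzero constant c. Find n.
1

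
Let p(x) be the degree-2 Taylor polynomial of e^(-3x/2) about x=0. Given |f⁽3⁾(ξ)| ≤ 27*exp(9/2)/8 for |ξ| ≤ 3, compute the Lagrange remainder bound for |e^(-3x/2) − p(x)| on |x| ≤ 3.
243*exp(9/2)/16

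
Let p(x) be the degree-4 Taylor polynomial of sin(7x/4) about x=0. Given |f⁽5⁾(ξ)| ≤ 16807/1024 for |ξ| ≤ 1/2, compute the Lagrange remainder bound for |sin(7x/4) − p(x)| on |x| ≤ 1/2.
16807/3932160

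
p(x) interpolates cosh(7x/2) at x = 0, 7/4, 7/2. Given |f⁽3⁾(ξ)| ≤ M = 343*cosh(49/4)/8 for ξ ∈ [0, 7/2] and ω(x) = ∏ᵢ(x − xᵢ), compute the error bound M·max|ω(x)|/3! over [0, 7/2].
117649*sqrt(3)*cosh(49/4)/13824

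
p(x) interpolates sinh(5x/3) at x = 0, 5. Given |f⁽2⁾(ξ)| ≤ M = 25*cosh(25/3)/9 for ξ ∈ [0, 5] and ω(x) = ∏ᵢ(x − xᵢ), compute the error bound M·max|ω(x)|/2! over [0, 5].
625*cosh(25/3)/72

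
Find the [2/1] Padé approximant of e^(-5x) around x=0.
(25*x**2/6 - 10*x/3 + 1)/(5*x/3 + 1)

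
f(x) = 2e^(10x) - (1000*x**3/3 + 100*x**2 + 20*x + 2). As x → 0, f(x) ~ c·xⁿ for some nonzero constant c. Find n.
4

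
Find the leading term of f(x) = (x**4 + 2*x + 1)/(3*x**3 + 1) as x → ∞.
x/3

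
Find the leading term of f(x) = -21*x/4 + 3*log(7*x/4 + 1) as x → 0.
-147*x**2/32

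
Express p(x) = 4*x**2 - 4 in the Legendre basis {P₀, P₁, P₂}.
(-8/3)P₀ + (8/3)P₂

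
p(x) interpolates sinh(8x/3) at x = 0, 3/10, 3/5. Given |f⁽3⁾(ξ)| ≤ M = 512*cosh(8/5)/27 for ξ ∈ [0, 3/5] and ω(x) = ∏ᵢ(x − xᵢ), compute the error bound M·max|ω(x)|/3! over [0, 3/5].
64*sqrt(3)*cosh(8/5)/3375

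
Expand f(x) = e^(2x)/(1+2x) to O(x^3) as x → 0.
1 + 2*x**2 + O(x**3)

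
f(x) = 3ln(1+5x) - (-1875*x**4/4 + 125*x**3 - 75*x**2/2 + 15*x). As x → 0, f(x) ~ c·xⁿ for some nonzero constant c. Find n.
5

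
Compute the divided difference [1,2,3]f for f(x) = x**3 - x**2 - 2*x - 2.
5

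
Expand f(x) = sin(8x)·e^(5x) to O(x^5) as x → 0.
8*x + 40*x**2 + 44*x**3/3 - 260*x**4 + O(x**5)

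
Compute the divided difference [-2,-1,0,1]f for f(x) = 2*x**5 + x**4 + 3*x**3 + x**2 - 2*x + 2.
11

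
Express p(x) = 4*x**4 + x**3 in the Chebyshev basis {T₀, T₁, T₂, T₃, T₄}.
(3/2)T₀ + (3/4)T₁ + (2)T₂ + (1/4)T₃ + (1/2)T₄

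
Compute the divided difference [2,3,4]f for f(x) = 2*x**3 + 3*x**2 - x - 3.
21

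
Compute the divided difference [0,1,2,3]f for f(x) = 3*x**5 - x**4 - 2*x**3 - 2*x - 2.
67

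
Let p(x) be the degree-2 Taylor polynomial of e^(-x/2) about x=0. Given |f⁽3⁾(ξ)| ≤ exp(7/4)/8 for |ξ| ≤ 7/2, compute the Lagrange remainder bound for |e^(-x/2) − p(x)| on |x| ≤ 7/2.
343*exp(7/4)/384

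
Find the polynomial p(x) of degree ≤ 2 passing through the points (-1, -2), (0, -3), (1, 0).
2*x**2 + x - 3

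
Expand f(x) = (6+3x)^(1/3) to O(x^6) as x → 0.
6**(1/3) + 6**(1/3)*x/6 - 6**(1/3)*x**2/36 + 5*6**(1/3)*x**3/648 - 5*6**(1/3)*x**4/1944 + 11*6**(1/3)*x**5/11664 + O(x**6)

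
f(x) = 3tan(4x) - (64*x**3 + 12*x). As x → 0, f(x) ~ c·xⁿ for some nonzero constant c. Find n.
5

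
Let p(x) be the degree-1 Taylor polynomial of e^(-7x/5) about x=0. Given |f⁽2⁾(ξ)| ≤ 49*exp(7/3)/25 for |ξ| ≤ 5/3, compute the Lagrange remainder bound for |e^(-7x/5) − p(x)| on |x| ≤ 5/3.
49*exp(7/3)/18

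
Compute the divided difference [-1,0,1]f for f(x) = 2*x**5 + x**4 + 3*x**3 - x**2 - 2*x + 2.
0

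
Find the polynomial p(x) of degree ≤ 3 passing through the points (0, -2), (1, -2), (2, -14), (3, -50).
-2*x**3 + 2*x - 2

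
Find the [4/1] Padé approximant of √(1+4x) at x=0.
(6*x**4/5 - 8*x**3/5 + 18*x**2/5 + 24*x/5 + 1)/(14*x/5 + 1)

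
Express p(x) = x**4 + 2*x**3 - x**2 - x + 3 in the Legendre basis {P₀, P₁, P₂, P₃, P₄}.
(43/15)P₀ + (1/5)P₁ + (-2/21)P₂ + (4/5)P₃ + (8/35)P₄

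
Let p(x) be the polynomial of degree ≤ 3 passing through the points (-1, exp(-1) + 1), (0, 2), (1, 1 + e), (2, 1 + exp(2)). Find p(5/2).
(-5 + e*(-35*e + 37 + 35*exp(2)))*exp(-1)/16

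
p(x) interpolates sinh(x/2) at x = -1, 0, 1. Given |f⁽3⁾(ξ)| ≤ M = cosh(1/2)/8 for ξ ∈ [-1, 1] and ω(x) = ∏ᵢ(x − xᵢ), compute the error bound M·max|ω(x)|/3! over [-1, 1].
sqrt(3)*cosh(1/2)/216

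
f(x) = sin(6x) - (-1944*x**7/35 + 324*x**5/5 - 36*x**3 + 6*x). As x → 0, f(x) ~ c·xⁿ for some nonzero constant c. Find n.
9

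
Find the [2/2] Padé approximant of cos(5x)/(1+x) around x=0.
(-2825*x**2/276 - 25*x/138 + 1)/(25*x**2/12 + 113*x/138 + 1)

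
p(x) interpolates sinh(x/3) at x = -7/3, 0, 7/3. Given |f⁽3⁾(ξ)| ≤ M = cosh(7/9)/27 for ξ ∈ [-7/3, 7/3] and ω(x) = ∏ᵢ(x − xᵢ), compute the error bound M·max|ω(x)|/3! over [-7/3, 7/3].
343*sqrt(3)*cosh(7/9)/19683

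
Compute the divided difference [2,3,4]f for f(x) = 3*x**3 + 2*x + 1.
27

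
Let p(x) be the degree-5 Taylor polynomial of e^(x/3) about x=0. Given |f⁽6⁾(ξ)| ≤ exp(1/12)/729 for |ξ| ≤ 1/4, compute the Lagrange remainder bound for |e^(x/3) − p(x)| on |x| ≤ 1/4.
exp(1/12)/2149908480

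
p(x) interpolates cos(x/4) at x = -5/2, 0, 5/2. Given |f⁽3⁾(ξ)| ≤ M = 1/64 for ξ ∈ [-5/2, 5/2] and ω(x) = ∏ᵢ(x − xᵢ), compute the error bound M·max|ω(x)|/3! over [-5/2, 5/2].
125*sqrt(3)/13824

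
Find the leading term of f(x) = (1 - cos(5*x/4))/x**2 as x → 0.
25/32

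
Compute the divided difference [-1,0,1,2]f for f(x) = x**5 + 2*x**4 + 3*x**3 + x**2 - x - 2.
12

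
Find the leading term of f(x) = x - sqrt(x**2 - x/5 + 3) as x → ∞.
1/10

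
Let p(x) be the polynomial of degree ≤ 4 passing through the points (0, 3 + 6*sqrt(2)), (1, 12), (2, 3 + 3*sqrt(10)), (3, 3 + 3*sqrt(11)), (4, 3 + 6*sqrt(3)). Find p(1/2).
-105*sqrt(10)/64 - 15*sqrt(3)/64 + 21*sqrt(11)/32 + 105*sqrt(2)/64 + 411/32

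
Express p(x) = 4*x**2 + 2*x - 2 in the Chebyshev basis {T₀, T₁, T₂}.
(2)T₁ + (2)T₂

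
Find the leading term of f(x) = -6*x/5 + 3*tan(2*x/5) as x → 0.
8*x**3/125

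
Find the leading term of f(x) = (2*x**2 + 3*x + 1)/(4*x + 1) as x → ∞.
x/2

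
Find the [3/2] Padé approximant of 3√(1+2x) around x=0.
(3*x**3/4 + 27*x**2/4 + 9*x + 3)/(3*x**2/4 + 2*x + 1)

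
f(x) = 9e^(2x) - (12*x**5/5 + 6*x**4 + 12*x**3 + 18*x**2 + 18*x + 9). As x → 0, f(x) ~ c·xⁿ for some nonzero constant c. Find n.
6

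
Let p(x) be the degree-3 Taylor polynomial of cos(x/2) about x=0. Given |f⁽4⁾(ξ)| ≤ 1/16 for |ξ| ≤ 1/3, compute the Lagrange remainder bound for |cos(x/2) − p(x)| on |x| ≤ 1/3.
1/31104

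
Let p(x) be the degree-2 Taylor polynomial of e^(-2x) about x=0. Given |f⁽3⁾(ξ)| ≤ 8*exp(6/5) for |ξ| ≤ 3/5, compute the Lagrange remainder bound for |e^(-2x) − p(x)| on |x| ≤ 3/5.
36*exp(6/5)/125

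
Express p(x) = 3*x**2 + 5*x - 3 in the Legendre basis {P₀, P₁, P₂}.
(-2)P₀ + (5)P₁ + (2)P₂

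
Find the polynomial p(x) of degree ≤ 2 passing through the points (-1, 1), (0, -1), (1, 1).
2*x**2 - 1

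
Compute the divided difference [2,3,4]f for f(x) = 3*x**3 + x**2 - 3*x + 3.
28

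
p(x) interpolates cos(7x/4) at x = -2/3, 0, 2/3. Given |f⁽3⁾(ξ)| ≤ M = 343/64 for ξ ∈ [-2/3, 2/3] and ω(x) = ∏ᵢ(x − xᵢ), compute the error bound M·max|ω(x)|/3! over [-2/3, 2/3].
343*sqrt(3)/5832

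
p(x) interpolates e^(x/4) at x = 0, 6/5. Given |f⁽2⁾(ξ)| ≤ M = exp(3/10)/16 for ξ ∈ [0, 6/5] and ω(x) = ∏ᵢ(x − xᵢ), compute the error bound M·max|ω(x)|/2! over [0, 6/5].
9*exp(3/10)/800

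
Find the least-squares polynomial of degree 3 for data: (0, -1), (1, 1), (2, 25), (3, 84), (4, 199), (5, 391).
-83/63 + (40/189)x + (-1/126)x² + (169/54)x³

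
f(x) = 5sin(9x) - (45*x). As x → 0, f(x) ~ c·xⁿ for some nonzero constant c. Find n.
3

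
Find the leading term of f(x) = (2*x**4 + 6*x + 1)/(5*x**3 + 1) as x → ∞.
2*x/5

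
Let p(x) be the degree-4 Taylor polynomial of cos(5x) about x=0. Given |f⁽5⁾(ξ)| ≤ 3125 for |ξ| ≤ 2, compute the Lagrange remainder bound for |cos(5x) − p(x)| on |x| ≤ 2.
2500/3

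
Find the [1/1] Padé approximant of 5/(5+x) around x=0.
1/(x/5 + 1)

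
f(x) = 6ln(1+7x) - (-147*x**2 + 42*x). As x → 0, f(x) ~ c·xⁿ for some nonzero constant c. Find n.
3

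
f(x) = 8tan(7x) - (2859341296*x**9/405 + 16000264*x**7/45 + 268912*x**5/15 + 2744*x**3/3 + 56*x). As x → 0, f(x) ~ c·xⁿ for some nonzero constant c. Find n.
11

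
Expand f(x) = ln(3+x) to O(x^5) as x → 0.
log(3) + x/3 - x**2/18 + x**3/81 - x**4/324 + O(x**5)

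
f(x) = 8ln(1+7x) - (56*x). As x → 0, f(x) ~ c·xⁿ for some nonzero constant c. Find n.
2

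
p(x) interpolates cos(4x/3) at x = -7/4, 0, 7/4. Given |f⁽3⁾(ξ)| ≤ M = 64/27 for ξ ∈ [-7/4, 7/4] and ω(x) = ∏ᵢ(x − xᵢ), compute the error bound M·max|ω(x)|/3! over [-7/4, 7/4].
343*sqrt(3)/729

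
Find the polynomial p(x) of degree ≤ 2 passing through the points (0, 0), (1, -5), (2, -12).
-x**2 - 4*x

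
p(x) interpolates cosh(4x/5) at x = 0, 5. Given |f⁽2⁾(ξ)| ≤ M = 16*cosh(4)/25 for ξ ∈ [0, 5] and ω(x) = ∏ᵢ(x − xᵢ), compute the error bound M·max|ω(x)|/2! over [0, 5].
2*cosh(4)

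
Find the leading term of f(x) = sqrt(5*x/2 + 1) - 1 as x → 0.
5*x/4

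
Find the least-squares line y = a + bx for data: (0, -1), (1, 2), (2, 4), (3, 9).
a = -13/10, b = 16/5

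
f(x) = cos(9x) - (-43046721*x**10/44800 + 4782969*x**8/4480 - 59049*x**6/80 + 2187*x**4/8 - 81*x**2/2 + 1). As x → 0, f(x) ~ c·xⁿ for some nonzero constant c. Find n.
12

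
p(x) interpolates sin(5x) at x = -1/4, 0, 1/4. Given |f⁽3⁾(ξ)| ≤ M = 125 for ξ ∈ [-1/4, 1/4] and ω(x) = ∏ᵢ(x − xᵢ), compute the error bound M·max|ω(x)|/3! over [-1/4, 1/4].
125*sqrt(3)/1728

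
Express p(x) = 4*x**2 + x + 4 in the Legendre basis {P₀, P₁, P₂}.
(16/3)P₀ + P₁ + (8/3)P₂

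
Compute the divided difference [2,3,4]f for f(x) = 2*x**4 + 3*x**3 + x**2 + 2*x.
138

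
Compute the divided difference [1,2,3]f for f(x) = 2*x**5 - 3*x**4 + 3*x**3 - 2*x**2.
121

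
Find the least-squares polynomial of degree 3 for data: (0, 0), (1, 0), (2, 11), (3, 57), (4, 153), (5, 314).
5/14 + (-251/84)x + (-10/7)x² + (35/12)x³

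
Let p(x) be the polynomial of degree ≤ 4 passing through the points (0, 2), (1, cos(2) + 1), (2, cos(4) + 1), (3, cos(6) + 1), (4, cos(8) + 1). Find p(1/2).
35*cos(2)/32 - 5*cos(8)/128 + 7*cos(6)/32 - 35*cos(4)/64 + 163/128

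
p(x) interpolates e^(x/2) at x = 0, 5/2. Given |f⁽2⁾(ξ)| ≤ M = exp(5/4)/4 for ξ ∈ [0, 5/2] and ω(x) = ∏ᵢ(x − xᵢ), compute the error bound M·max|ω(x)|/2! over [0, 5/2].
25*exp(5/4)/128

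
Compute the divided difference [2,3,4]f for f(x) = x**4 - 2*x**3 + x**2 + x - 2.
38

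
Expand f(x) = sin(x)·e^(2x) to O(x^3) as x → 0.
x + 2*x**2 + O(x**3)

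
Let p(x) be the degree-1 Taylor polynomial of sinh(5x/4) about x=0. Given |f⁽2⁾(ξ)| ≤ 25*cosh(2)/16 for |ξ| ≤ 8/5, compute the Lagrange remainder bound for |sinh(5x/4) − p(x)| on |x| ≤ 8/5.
2*cosh(2)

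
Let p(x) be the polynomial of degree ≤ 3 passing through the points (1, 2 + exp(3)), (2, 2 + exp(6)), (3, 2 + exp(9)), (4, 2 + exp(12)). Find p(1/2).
-5*exp(12)/16 - 35*exp(6)/16 + 2 + 35*exp(3)/16 + 21*exp(9)/16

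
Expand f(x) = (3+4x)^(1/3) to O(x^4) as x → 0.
3**(1/3) + 4*3**(1/3)*x/9 - 16*3**(1/3)*x**2/81 + 320*3**(1/3)*x**3/2187 + O(x**4)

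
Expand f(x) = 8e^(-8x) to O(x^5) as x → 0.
8 - 64*x + 256*x**2 - 2048*x**3/3 + 4096*x**4/3 + O(x**5)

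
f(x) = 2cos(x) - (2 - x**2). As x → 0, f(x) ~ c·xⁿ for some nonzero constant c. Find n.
4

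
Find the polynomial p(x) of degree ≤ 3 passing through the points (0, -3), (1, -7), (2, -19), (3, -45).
-x**3 - x**2 - 2*x - 3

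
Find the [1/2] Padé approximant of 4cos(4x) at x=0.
4/(8*x**2 + 1)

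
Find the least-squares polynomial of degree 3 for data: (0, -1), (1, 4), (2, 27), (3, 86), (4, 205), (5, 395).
-52/63 + (257/189)x + (-1/36)x² + (337/108)x³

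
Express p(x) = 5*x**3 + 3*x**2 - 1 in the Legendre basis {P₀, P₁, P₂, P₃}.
(3)P₁ + (2)P₂ + (2)P₃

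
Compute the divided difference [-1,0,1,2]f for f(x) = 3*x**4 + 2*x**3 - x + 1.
8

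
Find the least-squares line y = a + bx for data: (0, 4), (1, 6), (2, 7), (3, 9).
a = 41/10, b = 8/5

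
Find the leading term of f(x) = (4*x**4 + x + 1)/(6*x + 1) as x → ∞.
2*x**3/3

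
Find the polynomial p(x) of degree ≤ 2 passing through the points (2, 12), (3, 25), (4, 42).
2*x**2 + 3*x - 2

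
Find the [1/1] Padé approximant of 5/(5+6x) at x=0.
1/(6*x/5 + 1)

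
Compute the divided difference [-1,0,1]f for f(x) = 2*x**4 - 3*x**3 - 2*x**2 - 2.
0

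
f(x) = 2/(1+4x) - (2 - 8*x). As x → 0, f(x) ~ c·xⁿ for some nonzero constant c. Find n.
2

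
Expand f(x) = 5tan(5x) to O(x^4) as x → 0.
25*x + 625*x**3/3 + O(x**4)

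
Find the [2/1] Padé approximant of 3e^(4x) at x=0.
(8*x**2 + 8*x + 3)/(1 - 4*x/3)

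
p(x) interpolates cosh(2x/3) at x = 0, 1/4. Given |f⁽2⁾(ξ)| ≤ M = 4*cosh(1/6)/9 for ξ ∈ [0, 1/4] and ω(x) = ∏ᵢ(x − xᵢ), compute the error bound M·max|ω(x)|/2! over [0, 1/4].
cosh(1/6)/288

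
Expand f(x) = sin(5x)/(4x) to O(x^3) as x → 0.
5/4 - 125*x**2/24 + O(x**3)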